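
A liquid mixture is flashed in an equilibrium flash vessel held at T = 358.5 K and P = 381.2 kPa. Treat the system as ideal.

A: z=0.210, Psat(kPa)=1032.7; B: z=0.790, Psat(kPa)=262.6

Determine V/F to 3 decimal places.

V/F = 0.213

Raoult's law: Kᵢ = Pᵢˢᵃᵗ/P = Pᵢˢᵃᵗ/381.2.
  K_A = 1032.7/381.2 = 2.70908, K_B = 262.6/381.2 = 0.68888
Rachford–Rice: g(V/F) = Σ zᵢ(Kᵢ−1)/(1+V/F(Kᵢ−1)) = 0.
Check two-phase: ΣzᵢKᵢ = 1.113 > 1 and Σzᵢ/Kᵢ = 1.224 > 1, so g(0) = 0.113 > 0 and g(1) = -0.224 < 0.
Binary case is linear: z₁(K₁−1)(1+V/F(K₂−1)) + z₂(K₂−1)(1+V/F(K₁−1)) = 0
⇒ V/F = [z₁(K₁−1)+z₂(K₂−1)] / [−(K₁−1)(K₂−1)] = 0.1131/0.5317 = 0.213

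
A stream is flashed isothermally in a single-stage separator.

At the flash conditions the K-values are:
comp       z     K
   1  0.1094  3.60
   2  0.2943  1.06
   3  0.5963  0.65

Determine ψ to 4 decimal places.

Material balance + equilibrium reduce to Σ zᵢ(Kᵢ−1)/(1+ψ(Kᵢ−1)) = 0.
g(0) = ΣzᵢKᵢ − 1 = 0.0934 and g(1) = 1 − Σzᵢ/Kᵢ = -0.2254, so a root lies in (0, 1).
Newton iteration, ψ⁰ = 0.5:
  ψ = 0.5000: g = -0.11216, g' = -0.2481 → ψ = 0.0480
  ψ = 0.0480: g = 0.05825, g' = -0.6613 → ψ = 0.1360
  ψ = 0.1360: g = 0.00850, g' = -0.4851 → ψ = 0.1536
  ψ = 0.1536: g = 0.00022, g' = -0.4604 → ψ = 0.1540
Converged at ψ = 0.1540.

ψ = 0.1540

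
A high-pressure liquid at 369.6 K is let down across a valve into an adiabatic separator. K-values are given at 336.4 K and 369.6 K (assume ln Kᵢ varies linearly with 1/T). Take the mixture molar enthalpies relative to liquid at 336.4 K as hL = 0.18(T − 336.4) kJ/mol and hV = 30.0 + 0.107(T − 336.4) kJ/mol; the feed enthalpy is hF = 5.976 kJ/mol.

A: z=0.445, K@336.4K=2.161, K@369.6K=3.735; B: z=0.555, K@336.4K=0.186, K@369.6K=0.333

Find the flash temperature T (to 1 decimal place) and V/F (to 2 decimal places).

Adiabatic flash: solve Rachford–Rice at each trial T, then check hF = ψ·hV(T) + (1−ψ)·hL(T).
  T = 336.4 K: K = (2.161, 0.186), RR gives ψ = 0.069, H_out = 2.059 kJ/mol
  T = 369.6 K: K = (3.735, 0.333), RR gives ψ = 0.464, H_out = 18.778 kJ/mol
  T = 353.0 K: K = (2.878, 0.252), RR gives ψ = 0.300, H_out = 11.613 kJ/mol
  T = 344.7 K: K = (2.502, 0.217), RR gives ψ = 0.199, H_out = 7.350 kJ/mol
  T = 340.5 K: K = (2.325, 0.201), RR gives ψ = 0.138, H_out = 4.845 kJ/mol
  T = 342.6 K: K = (2.413, 0.209), RR gives ψ = 0.170, H_out = 6.135 kJ/mol
Linear interpolation between T = 340.5 (H_out = 4.845) and T = 342.6 (H_out = 6.135) on hF = 5.976 gives T ≈ 342.3 K, at which ψ = 0.17.

T = 342.3 K, V/F = 0.17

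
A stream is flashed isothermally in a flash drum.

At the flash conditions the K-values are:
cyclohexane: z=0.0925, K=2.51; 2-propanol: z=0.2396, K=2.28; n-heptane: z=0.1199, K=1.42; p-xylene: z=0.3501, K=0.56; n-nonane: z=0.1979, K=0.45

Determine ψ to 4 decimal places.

Rachford–Rice: g(ψ) = Σ zᵢ(Kᵢ−1)/(1+ψ(Kᵢ−1)) = 0.
g(0) = ΣzᵢKᵢ − 1 = 0.2338 and g(1) = 1 − Σzᵢ/Kᵢ = -0.2913, so a root lies in (0, 1).
Newton iteration, ψ⁰ = 0.38:
  ψ = 0.3800: g = 0.01593, g' = -0.4720 → ψ = 0.4138
  ψ = 0.4138: g = 0.00013, g' = -0.4647 → ψ = 0.4140
Converged at ψ = 0.4140.

ψ = 0.4140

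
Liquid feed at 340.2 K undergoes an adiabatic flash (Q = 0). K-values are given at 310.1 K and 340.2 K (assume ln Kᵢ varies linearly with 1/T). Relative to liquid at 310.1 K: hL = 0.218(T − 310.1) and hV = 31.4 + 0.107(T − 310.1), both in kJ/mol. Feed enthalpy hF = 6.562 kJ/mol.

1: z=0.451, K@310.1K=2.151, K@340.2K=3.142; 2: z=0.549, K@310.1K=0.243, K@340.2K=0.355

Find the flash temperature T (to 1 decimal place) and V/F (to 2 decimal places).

T = 314.6 K, V/F = 0.18

Adiabatic flash: solve Rachford–Rice at each trial T, then check hF = ψ·hV(T) + (1−ψ)·hL(T).
  T = 310.1 K: K = (2.151, 0.243), RR gives ψ = 0.119, H_out = 3.730 kJ/mol
  T = 340.2 K: K = (3.142, 0.355), RR gives ψ = 0.443, H_out = 18.990 kJ/mol
  T = 325.1 K: K = (2.621, 0.296), RR gives ψ = 0.302, H_out = 12.251 kJ/mol
  T = 317.6 K: K = (2.380, 0.269), RR gives ψ = 0.219, H_out = 8.329 kJ/mol
  T = 313.9 K: K = (2.265, 0.256), RR gives ψ = 0.172, H_out = 6.166 kJ/mol
  T = 315.8 K: K = (2.324, 0.263), RR gives ψ = 0.197, H_out = 7.300 kJ/mol
Linear interpolation between T = 313.9 (H_out = 6.166) and T = 315.8 (H_out = 7.300) on hF = 6.562 gives T ≈ 314.6 K, at which ψ = 0.18.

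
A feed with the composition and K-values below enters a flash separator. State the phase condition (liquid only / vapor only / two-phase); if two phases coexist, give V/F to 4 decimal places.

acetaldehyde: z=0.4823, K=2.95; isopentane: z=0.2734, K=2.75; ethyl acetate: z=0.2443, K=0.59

vapor only

ΣzᵢKᵢ = 2.3188; Σzᵢ/Kᵢ = 0.6770.
Since Σzᵢ/Kᵢ < 1 the mixture is above its dew point — single vapor phase.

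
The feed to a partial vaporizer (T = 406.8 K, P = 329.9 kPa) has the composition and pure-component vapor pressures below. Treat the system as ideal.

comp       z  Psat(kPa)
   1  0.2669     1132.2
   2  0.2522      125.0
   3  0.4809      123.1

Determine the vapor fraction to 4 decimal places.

Raoult's law: Kᵢ = Pᵢˢᵃᵗ/P = Pᵢˢᵃᵗ/329.9.
  K_1 = 1132.2/329.9 = 3.431949, K_2 = 125.0/329.9 = 0.378903, K_3 = 123.1/329.9 = 0.373143
Material balance + equilibrium reduce to Σ zᵢ(Kᵢ−1)/(1+ψ(Kᵢ−1)) = 0.
g(0) = ΣzᵢKᵢ − 1 = 0.1910 and g(1) = 1 − Σzᵢ/Kᵢ = -1.0322, so a root lies in (0, 1).
Newton iteration, ψ⁰ = 0.4:
  ψ = 0.4000: g = -0.28174, g' = -0.9145 → ψ = 0.0919
  ψ = 0.0919: g = 0.04450, g' = -1.3767 → ψ = 0.1242
  ψ = 0.1242: g = 0.00183, g' = -1.2675 → ψ = 0.1257
Converged at ψ = 0.1257.

ψ = 0.1257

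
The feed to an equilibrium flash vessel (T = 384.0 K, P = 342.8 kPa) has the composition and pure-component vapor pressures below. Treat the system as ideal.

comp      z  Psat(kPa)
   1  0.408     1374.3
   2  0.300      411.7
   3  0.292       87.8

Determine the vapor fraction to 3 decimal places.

Raoult's law: Kᵢ = Pᵢˢᵃᵗ/P = Pᵢˢᵃᵗ/342.8.
  K_1 = 1374.3/342.8 = 4.00904, K_2 = 411.7/342.8 = 1.20099, K_3 = 87.8/342.8 = 0.25613
Rachford–Rice: g(ψ) = Σ zᵢ(Kᵢ−1)/(1+ψ(Kᵢ−1)) = 0.
Check two-phase: ΣzᵢKᵢ = 2.071 > 1 and Σzᵢ/Kᵢ = 1.492 > 1, so g(0) = 1.071 > 0 and g(1) = -0.492 < 0.
Newton–Raphson from ψ = 0.5:
  ψ = 0.500: g = 0.1991, g' = -1.009 → ψ = 0.697
  ψ = 0.697: g = -0.0023, g' = -1.092 → ψ = 0.695
Converged at ψ = 0.695.

ψ = 0.695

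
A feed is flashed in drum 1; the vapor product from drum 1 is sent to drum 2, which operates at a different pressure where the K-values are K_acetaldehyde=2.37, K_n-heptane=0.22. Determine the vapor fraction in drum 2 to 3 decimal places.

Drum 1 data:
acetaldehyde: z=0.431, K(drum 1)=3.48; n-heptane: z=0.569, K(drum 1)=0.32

Drum 1:
Material balance + equilibrium reduce to Σ zᵢ(Kᵢ−1)/(1+ψ₁(Kᵢ−1)) = 0.
Check two-phase: ΣzᵢKᵢ = 1.682 > 1 and Σzᵢ/Kᵢ = 1.902 > 1, so g(0) = 0.682 > 0 and g(1) = -0.902 < 0.
Iterate (Newton) starting at ψ₁ = 0.5:
  ψ₁ = 0.500: g = -0.1091, g' = -1.132 → ψ₁ = 0.404
Converged at ψ₁ = 0.404.
Drum-1 compositions:
  acetaldehyde: x = 0.215, y = 0.749
  n-heptane: x = 0.785, y = 0.251
Drum-2 feed = drum-1 vapor: z₂ = (0.7489, 0.2511).
Drum 2:
Binary case is linear: z₁(K₁−1)(1+ψ₂(K₂−1)) + z₂(K₂−1)(1+ψ₂(K₁−1)) = 0
⇒ ψ₂ = [z₁(K₁−1)+z₂(K₂−1)] / [−(K₁−1)(K₂−1)] = 0.8301/1.0686 = 0.777
  acetaldehyde: x = 0.363, y = 0.860
  n-heptane: x = 0.637, y = 0.140

V/F (drum 2) = 0.777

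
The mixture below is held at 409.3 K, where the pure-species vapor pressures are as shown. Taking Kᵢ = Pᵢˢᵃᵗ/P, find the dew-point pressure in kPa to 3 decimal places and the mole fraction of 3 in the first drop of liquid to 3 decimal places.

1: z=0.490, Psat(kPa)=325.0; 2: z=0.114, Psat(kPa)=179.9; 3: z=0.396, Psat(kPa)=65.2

At the dew point ψ → 1, so Σzᵢ/Kᵢ = 1 with Kᵢ = Pᵢˢᵃᵗ/P ⇒ 1/P = Σzᵢ/Pᵢˢᵃᵗ.
1/P = 0.490/325.0 + 0.114/179.9 + 0.396/65.2 = 0.008215 ⇒ P = 121.729 kPa
xᵢ = zᵢP/Pᵢˢᵃᵗ ⇒ x_3 = 0.396·121.729/65.2 = 0.739

Pdew = 121.729 kPa, x_3 = 0.739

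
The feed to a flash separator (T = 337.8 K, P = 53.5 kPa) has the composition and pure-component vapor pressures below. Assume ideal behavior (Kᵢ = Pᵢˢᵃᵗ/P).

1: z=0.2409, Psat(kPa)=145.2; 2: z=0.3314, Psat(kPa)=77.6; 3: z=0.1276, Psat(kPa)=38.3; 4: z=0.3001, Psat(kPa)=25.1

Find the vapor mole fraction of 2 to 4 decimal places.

Raoult's law: Kᵢ = Pᵢˢᵃᵗ/P = Pᵢˢᵃᵗ/53.5.
  K_1 = 145.2/53.5 = 2.714019, K_2 = 77.6/53.5 = 1.450467, K_3 = 38.3/53.5 = 0.715888, K_4 = 25.1/53.5 = 0.469159
Let ψ = V/F and solve Σ zᵢ(Kᵢ−1)/(1+ψ(Kᵢ−1)) = 0.
Feasibility: ΣzᵢKᵢ = 1.3666, Σzᵢ/Kᵢ = 1.1351 — both > 1, two phases present.
Newton iteration, ψ⁰ = 0.5:
  ψ = 0.5000: g = 0.08507, g' = -0.4207 → ψ = 0.7022
  ψ = 0.7022: g = 0.00153, g' = -0.4156 → ψ = 0.7059
Converged at ψ = 0.7059.
Compositions from xᵢ = zᵢ/(1+ψ(Kᵢ−1)), yᵢ = Kᵢxᵢ:
  1: x = 0.1090, y = 0.2959
  2: x = 0.2514, y = 0.3647
  3: x = 0.1596, y = 0.1143
  4: x = 0.4799, y = 0.2252

y_2 = 0.3647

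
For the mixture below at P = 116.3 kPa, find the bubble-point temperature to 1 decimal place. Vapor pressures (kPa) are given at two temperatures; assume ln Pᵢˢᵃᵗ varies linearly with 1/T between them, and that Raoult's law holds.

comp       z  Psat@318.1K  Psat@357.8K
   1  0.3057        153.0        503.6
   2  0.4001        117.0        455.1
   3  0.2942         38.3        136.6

T = 321.0 K

Bubble-point temperature: ΣzᵢPᵢˢᵃᵗ(T) = P. Interpolate ln Pᵢˢᵃᵗ = aᵢ + bᵢ/T.
  T = 318.1 K: ΣzᵢPᵢˢᵃᵗ = 104.85 kPa
  T = 357.8 K: ΣzᵢPᵢˢᵃᵗ = 376.22 kPa
  T = 338.0 K: ΣzᵢPᵢˢᵃᵗ = 206.38 kPa
  T = 328.1 K: ΣzᵢPᵢˢᵃᵗ = 148.84 kPa
  T = 323.1 K: ΣzᵢPᵢˢᵃᵗ = 125.26 kPa
  T = 320.6 K: ΣzᵢPᵢˢᵃᵗ = 114.68 kPa
Interpolating between 320.6 K and 323.1 K gives T ≈ 321.0 K.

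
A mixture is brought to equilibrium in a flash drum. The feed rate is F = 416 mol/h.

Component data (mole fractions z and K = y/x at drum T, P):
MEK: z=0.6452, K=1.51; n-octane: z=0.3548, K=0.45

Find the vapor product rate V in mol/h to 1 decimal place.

V = 198.6 mol/h

Material balance + equilibrium reduce to Σ zᵢ(Kᵢ−1)/(1+β(Kᵢ−1)) = 0.
Feasibility: ΣzᵢKᵢ = 1.1339, Σzᵢ/Kᵢ = 1.2157 — both > 1, two phases present.
Newton iteration, β⁰ = 0.41:
  β = 0.4100: g = 0.02019, g' = -0.2937 → β = 0.4787
  β = 0.4787: g = -0.00041, g' = -0.3062 → β = 0.4774
Converged at β = 0.4774.
Then V = β·F = 0.4774·416 = 198.6 mol/h and L = F − V = 217.4 mol/h.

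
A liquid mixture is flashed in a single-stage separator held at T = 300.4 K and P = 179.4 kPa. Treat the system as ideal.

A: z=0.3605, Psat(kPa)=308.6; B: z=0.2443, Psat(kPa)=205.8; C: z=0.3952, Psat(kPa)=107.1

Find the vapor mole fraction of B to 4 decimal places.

y_B = 0.2568

Raoult's law: Kᵢ = Pᵢˢᵃᵗ/P = Pᵢˢᵃᵗ/179.4.
  K_A = 308.6/179.4 = 1.720178, K_B = 205.8/179.4 = 1.147157, K_C = 107.1/179.4 = 0.596990
Material balance + equilibrium reduce to Σ zᵢ(Kᵢ−1)/(1+ψ(Kᵢ−1)) = 0.
Check two-phase: ΣzᵢKᵢ = 1.1363 > 1 and Σzᵢ/Kᵢ = 1.0845 > 1, so g(0) = 0.1363 > 0 and g(1) = -0.0845 < 0.
Iterate (Newton) starting at ψ = 0.52:
  ψ = 0.5200: g = 0.02079, g' = -0.2063 → ψ = 0.6208
  ψ = 0.6208: g = -0.00005, g' = -0.2079 → ψ = 0.6205
Converged at ψ = 0.6205.
Compositions from xᵢ = zᵢ/(1+ψ(Kᵢ−1)), yᵢ = Kᵢxᵢ:
  A: x = 0.2492, y = 0.4286
  B: x = 0.2239, y = 0.2568
  C: x = 0.5270, y = 0.3146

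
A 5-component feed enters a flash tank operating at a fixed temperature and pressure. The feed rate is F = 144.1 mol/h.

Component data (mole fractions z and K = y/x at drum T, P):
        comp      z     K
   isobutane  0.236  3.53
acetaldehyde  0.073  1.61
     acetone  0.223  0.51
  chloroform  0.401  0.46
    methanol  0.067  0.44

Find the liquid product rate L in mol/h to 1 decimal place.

L = 110.5 mol/h

Material balance + equilibrium reduce to Σ zᵢ(Kᵢ−1)/(1+β(Kᵢ−1)) = 0.
Check two-phase: ΣzᵢKᵢ = 1.278 > 1 and Σzᵢ/Kᵢ = 1.573 > 1, so g(0) = 0.278 > 0 and g(1) = -0.573 < 0.
Newton–Raphson from β = 0.5:
  β = 0.500: g = -0.1957, g' = -0.664 → β = 0.205
  β = 0.205: g = 0.0251, g' = -0.917 → β = 0.233
Converged at β = 0.233.
Then V = β·F = 0.2335·144.1 = 33.6 mol/h and L = F − V = 110.5 mol/h.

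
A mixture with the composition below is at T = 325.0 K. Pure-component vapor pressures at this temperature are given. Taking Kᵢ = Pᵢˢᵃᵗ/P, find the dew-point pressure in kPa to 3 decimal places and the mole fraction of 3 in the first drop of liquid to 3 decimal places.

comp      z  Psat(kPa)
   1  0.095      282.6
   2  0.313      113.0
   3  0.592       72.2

At the dew point ψ → 1, so Σzᵢ/Kᵢ = 1 with Kᵢ = Pᵢˢᵃᵗ/P ⇒ 1/P = Σzᵢ/Pᵢˢᵃᵗ.
1/P = 0.095/282.6 + 0.313/113.0 + 0.592/72.2 = 0.011306 ⇒ P = 88.452 kPa
xᵢ = zᵢP/Pᵢˢᵃᵗ ⇒ x_3 = 0.592·88.452/72.2 = 0.725

Pdew = 88.452 kPa, x_3 = 0.725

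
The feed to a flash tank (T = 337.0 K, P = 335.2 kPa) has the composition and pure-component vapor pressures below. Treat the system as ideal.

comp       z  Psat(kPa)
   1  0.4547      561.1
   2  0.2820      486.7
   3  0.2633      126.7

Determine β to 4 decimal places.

β = 0.7326

Raoult's law: Kᵢ = Pᵢˢᵃᵗ/P = Pᵢˢᵃᵗ/335.2.
  K_1 = 561.1/335.2 = 1.673926, K_2 = 486.7/335.2 = 1.451969, K_3 = 126.7/335.2 = 0.377983
Material balance + equilibrium reduce to Σ zᵢ(Kᵢ−1)/(1+β(Kᵢ−1)) = 0.
g(0) = ΣzᵢKᵢ − 1 = 0.2701 and g(1) = 1 − Σzᵢ/Kᵢ = -0.1624, so a root lies in (0, 1).
Iterate (Newton) starting at β = 0.67:
  β = 0.6700: g = 0.02814, g' = -0.4314 → β = 0.7352
  β = 0.7352: g = -0.00122, g' = -0.4707 → β = 0.7326
Converged at β = 0.7326.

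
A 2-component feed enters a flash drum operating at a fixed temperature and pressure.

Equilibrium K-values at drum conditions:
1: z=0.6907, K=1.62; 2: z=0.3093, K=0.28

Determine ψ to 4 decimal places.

ψ = 0.4604

Material balance + equilibrium reduce to Σ zᵢ(Kᵢ−1)/(1+ψ(Kᵢ−1)) = 0.
Check two-phase: ΣzᵢKᵢ = 1.2055 > 1 and Σzᵢ/Kᵢ = 1.5310 > 1, so g(0) = 0.2055 > 0 and g(1) = -0.5310 < 0.
Newton iteration, ψ⁰ = 0.52:
  ψ = 0.5200: g = -0.03214, g' = -0.5615 → ψ = 0.4628
  ψ = 0.4628: g = -0.00121, g' = -0.5209 → ψ = 0.4604
Converged at ψ = 0.4604.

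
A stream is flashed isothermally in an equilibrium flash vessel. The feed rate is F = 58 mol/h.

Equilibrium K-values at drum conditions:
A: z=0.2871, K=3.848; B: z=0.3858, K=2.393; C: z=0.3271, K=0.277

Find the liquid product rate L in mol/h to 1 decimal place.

L = 14.2 mol/h

Let ψ = V/F and solve Σ zᵢ(Kᵢ−1)/(1+ψ(Kᵢ−1)) = 0.
Check two-phase: ΣzᵢKᵢ = 2.1186 > 1 and Σzᵢ/Kᵢ = 1.4167 > 1, so g(0) = 1.1186 > 0 and g(1) = -0.4167 < 0.
Newton iteration, ψ⁰ = 0.5:
  ψ = 0.5000: g = 0.28371, g' = -1.0758 → ψ = 0.7637
  ψ = 0.7637: g = -0.01016, g' = -1.2593 → ψ = 0.7556
Converged at ψ = 0.7556.
Then V = ψ·F = 0.7556·58 = 43.8 mol/h and L = F − V = 14.2 mol/h.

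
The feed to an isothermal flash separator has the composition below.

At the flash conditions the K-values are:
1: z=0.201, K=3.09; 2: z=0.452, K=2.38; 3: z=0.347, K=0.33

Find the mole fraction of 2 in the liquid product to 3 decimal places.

Let ψ = V/F and solve Σ zᵢ(Kᵢ−1)/(1+ψ(Kᵢ−1)) = 0.
Feasibility: ΣzᵢKᵢ = 1.811, Σzᵢ/Kᵢ = 1.306 — both > 1, two phases present.
Newton iteration, ψ⁰ = 0.5:
  ψ = 0.500: g = 0.2249, g' = -0.864 → ψ = 0.760
  ψ = 0.760: g = -0.0074, g' = -0.983 → ψ = 0.753
Converged at ψ = 0.753.
Compositions from xᵢ = zᵢ/(1+ψ(Kᵢ−1)), yᵢ = Kᵢxᵢ:
  1: x = 0.078, y = 0.241
  2: x = 0.222, y = 0.528
  3: x = 0.700, y = 0.231

x_2 = 0.222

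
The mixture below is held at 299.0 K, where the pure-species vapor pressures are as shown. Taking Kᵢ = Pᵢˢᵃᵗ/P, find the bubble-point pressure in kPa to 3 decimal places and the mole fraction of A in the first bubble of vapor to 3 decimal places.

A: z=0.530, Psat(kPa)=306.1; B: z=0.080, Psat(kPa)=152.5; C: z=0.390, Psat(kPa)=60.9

At the bubble point ψ → 0, so ΣzᵢKᵢ = 1 with Kᵢ = Pᵢˢᵃᵗ/P ⇒ P = ΣzᵢPᵢˢᵃᵗ.
P = 0.530·306.1 + 0.080·152.5 + 0.390·60.9 = 198.184 kPa
yᵢ = zᵢPᵢˢᵃᵗ/P ⇒ y_A = 0.530·306.1/198.184 = 0.819

Pbub = 198.184 kPa, y_A = 0.819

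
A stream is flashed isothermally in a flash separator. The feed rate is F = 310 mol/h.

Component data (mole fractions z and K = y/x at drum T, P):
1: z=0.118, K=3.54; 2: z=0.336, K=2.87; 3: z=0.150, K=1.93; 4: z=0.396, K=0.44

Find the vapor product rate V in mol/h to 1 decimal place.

V = 260.2 mol/h

Rachford–Rice: g(ψ) = Σ zᵢ(Kᵢ−1)/(1+ψ(Kᵢ−1)) = 0.
Feasibility: ΣzᵢKᵢ = 1.846, Σzᵢ/Kᵢ = 1.128 — both > 1, two phases present.
Newton–Raphson from ψ = 0.55:
  ψ = 0.550: g = 0.2066, g' = -0.734 → ψ = 0.831
  ψ = 0.831: g = 0.0060, g' = -0.735 → ψ = 0.840
Converged at ψ = 0.840.
Then V = ψ·F = 0.8395·310 = 260.2 mol/h and L = F − V = 49.8 mol/h.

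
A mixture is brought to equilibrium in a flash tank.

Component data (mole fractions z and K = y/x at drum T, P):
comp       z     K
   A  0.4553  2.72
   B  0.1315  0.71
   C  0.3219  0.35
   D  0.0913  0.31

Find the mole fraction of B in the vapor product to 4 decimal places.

Newton–Raphson from ψ = 0.64:
  ψ = 0.6400: g = -0.14515, g' = -0.8600 → ψ = 0.4712
  ψ = 0.4712: g = -0.00660, g' = -0.8038 → ψ = 0.4630
Converged at ψ = 0.4630.
Compositions from xᵢ = zᵢ/(1+ψ(Kᵢ−1)), yᵢ = Kᵢxᵢ:
  A: x = 0.2535, y = 0.6894
  B: x = 0.1519, y = 0.1078
  C: x = 0.4605, y = 0.1612
  D: x = 0.1342, y = 0.0416

y_B = 0.1078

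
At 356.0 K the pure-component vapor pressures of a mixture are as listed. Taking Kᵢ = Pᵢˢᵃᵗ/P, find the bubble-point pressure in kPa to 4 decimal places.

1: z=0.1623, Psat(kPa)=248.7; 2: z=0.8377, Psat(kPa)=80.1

At the bubble point ψ → 0, so ΣzᵢKᵢ = 1 with Kᵢ = Pᵢˢᵃᵗ/P ⇒ P = ΣzᵢPᵢˢᵃᵗ.
P = 0.1623·248.7 + 0.8377·80.1 = 107.4638 kPa

Pbub = 107.4638 kPa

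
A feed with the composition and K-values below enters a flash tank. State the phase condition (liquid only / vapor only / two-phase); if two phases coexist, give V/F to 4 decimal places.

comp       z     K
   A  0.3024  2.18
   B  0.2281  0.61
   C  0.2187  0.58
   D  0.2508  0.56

ΣzᵢKᵢ = 1.0657; Σzᵢ/Kᵢ = 1.3376.
Both exceed 1, so a two-phase solution exists.
Let ψ = V/F and solve Σ zᵢ(Kᵢ−1)/(1+ψ(Kᵢ−1)) = 0.
Newton–Raphson from ψ = 0.5:
  ψ = 0.5000: g = -0.14383, g' = -0.3617 → ψ = 0.1024
  ψ = 0.1024: g = 0.01418, g' = -0.4682 → ψ = 0.1327
  ψ = 0.1327: g = 0.00026, g' = -0.4514 → ψ = 0.1332
Converged at ψ = 0.1332.

two-phase, V/F = 0.1332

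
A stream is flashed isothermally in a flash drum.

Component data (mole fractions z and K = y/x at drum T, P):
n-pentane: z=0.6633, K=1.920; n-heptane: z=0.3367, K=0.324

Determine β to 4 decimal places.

β = 0.6152

Let β = V/F and solve Σ zᵢ(Kᵢ−1)/(1+β(Kᵢ−1)) = 0.
Feasibility: ΣzᵢKᵢ = 1.3826, Σzᵢ/Kᵢ = 1.3847 — both > 1, two phases present.
Newton iteration, β⁰ = 0.5:
  β = 0.5000: g = 0.07415, g' = -0.6145 → β = 0.6207
  β = 0.6207: g = -0.00371, g' = -0.6842 → β = 0.6153
  β = 0.6153: g = -0.00001, g' = -0.6799 → β = 0.6152
Converged at β = 0.6152.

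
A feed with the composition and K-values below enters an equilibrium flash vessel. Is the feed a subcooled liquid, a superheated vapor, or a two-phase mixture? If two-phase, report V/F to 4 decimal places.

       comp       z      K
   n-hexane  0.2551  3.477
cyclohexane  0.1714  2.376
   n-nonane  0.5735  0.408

two-phase, V/F = 0.4285

ΣzᵢKᵢ = 1.5282; Σzᵢ/Kᵢ = 1.5511.
Both exceed 1, so a two-phase solution exists.
Rachford–Rice: g(ψ) = Σ zᵢ(Kᵢ−1)/(1+ψ(Kᵢ−1)) = 0.
Iterate (Newton) starting at ψ = 0.5:
  ψ = 0.5000: g = -0.06026, g' = -0.8318 → ψ = 0.4276
  ψ = 0.4276: g = 0.00080, g' = -0.8581 → ψ = 0.4285
Converged at ψ = 0.4285.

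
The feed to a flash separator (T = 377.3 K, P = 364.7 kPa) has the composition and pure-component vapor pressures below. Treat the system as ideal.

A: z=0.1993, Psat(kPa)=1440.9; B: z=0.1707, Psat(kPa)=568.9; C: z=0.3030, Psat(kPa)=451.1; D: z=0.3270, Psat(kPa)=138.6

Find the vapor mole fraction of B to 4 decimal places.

Raoult's law: Kᵢ = Pᵢˢᵃᵗ/P = Pᵢˢᵃᵗ/364.7.
  K_A = 1440.9/364.7 = 3.950919, K_B = 568.9/364.7 = 1.559912, K_C = 451.1/364.7 = 1.236907, K_D = 138.6/364.7 = 0.380038
Rachford–Rice: g(β) = Σ zᵢ(Kᵢ−1)/(1+β(Kᵢ−1)) = 0.
Check two-phase: ΣzᵢKᵢ = 1.5528 > 1 and Σzᵢ/Kᵢ = 1.2653 > 1, so g(0) = 0.5528 > 0 and g(1) = -0.2653 < 0.
Newton iteration, β⁰ = 0.5:
  β = 0.5000: g = 0.08263, g' = -0.5934 → β = 0.6392
  β = 0.6392: g = 0.00067, g' = -0.5950 → β = 0.6404
Converged at β = 0.6404.
Compositions from xᵢ = zᵢ/(1+β(Kᵢ−1)), yᵢ = Kᵢxᵢ:
  A: x = 0.0690, y = 0.2725
  B: x = 0.1256, y = 0.1960
  C: x = 0.2631, y = 0.3254
  D: x = 0.5423, y = 0.2061

y_B = 0.1960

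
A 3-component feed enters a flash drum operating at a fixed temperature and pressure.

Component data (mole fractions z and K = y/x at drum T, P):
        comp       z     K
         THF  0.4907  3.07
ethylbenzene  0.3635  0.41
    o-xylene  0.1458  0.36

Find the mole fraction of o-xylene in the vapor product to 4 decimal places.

Material balance + equilibrium reduce to Σ zᵢ(Kᵢ−1)/(1+ψ(Kᵢ−1)) = 0.
Check two-phase: ΣzᵢKᵢ = 1.7080 > 1 and Σzᵢ/Kᵢ = 1.4514 > 1, so g(0) = 0.7080 > 0 and g(1) = -0.4514 < 0.
Newton iteration, ψ⁰ = 0.5:
  ψ = 0.5000: g = 0.05771, g' = -0.8915 → ψ = 0.5647
  ψ = 0.5647: g = 0.00054, g' = -0.8780 → ψ = 0.5654
Converged at ψ = 0.5654.
Compositions from xᵢ = zᵢ/(1+ψ(Kᵢ−1)), yᵢ = Kᵢxᵢ:
  THF: x = 0.2261, y = 0.6941
  ethylbenzene: x = 0.5454, y = 0.2236
  o-xylene: x = 0.2285, y = 0.0822

y_o-xylene = 0.0822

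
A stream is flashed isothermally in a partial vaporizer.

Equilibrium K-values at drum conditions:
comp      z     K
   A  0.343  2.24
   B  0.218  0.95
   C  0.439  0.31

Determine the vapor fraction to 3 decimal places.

Let ψ = V/F and solve Σ zᵢ(Kᵢ−1)/(1+ψ(Kᵢ−1)) = 0.
Feasibility: ΣzᵢKᵢ = 1.112, Σzᵢ/Kᵢ = 1.799 — both > 1, two phases present.
Iterate (Newton) starting at ψ = 0.5:
  ψ = 0.500: g = -0.2111, g' = -0.689 → ψ = 0.193
  ψ = 0.193: g = -0.0176, g' = -0.622 → ψ = 0.165
Converged at ψ = 0.165.

ψ = 0.165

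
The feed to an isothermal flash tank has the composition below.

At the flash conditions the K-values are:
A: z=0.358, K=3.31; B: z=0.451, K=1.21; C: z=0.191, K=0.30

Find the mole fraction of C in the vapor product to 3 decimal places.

Rachford–Rice: g(ψ) = Σ zᵢ(Kᵢ−1)/(1+ψ(Kᵢ−1)) = 0.
Check two-phase: ΣzᵢKᵢ = 1.788 > 1 and Σzᵢ/Kᵢ = 1.118 > 1, so g(0) = 0.788 > 0 and g(1) = -0.118 < 0.
Newton iteration, ψ⁰ = 0.5:
  ψ = 0.500: g = 0.2638, g' = -0.649 → ψ = 0.906
  ψ = 0.906: g = -0.0188, g' = -0.914 → ψ = 0.886
  ψ = 0.886: g = -0.0005, g' = -0.868 → ψ = 0.885
Converged at ψ = 0.885.
Compositions from xᵢ = zᵢ/(1+ψ(Kᵢ−1)), yᵢ = Kᵢxᵢ:
  A: x = 0.118, y = 0.389
  B: x = 0.380, y = 0.460
  C: x = 0.502, y = 0.151

y_C = 0.151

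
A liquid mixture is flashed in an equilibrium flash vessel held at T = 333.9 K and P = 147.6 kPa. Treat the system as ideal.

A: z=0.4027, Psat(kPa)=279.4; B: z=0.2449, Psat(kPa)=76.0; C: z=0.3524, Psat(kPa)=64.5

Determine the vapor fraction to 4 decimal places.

Raoult's law: Kᵢ = Pᵢˢᵃᵗ/P = Pᵢˢᵃᵗ/147.6.
  K_A = 279.4/147.6 = 1.892954, K_B = 76.0/147.6 = 0.514905, K_C = 64.5/147.6 = 0.436992
Iterate (Newton) starting at ψ = 0.34:
  ψ = 0.3400: g = -0.11179, g' = -0.4424 → ψ = 0.0873
  ψ = 0.0873: g = 0.00086, g' = -0.4627 → ψ = 0.0892
Converged at ψ = 0.0892.

ψ = 0.0892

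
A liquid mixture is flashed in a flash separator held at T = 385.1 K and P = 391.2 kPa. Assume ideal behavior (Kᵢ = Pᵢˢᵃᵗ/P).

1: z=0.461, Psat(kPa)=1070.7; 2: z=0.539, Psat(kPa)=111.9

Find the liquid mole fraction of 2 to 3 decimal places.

Raoult's law: Kᵢ = Pᵢˢᵃᵗ/P = Pᵢˢᵃᵗ/391.2.
  K_1 = 1070.7/391.2 = 2.73696, K_2 = 111.9/391.2 = 0.28604
Rachford–Rice: g(β) = Σ zᵢ(Kᵢ−1)/(1+β(Kᵢ−1)) = 0.
g(0) = ΣzᵢKᵢ − 1 = 0.416 and g(1) = 1 − Σzᵢ/Kᵢ = -1.053, so a root lies in (0, 1).
Newton–Raphson from β = 0.5:
  β = 0.500: g = -0.1699, g' = -1.063 → β = 0.340
  β = 0.340: g = -0.0049, g' = -1.029 → β = 0.335
Converged at β = 0.335.
Compositions from xᵢ = zᵢ/(1+β(Kᵢ−1)), yᵢ = Kᵢxᵢ:
  1: x = 0.291, y = 0.797
  2: x = 0.709, y = 0.203

x_2 = 0.709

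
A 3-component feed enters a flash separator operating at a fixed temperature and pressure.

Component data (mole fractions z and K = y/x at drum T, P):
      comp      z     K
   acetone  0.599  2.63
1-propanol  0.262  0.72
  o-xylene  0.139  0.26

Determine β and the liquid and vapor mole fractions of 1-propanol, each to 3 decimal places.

Rachford–Rice: g(β) = Σ zᵢ(Kᵢ−1)/(1+β(Kᵢ−1)) = 0.
g(0) = ΣzᵢKᵢ − 1 = 0.800 and g(1) = 1 − Σzᵢ/Kᵢ = -0.126, so a root lies in (0, 1).
Newton–Raphson from β = 0.5:
  β = 0.500: g = 0.2894, g' = -0.703 → β = 0.912
  β = 0.912: g = -0.0221, g' = -1.014 → β = 0.890
  β = 0.890: g = -0.0007, g' = -0.955 → β = 0.889
Converged at β = 0.889.
Compositions from xᵢ = zᵢ/(1+β(Kᵢ−1)), yᵢ = Kᵢxᵢ:
  acetone: x = 0.245, y = 0.643
  1-propanol: x = 0.349, y = 0.251
  o-xylene: x = 0.407, y = 0.106

β = 0.889, x_1-propanol = 0.349, y_1-propanol = 0.251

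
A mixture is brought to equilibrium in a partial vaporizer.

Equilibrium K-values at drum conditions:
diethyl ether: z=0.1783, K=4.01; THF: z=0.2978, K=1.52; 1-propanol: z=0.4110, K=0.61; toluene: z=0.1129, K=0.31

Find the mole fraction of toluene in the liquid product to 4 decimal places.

Material balance + equilibrium reduce to Σ zᵢ(Kᵢ−1)/(1+β(Kᵢ−1)) = 0.
g(0) = ΣzᵢKᵢ − 1 = 0.4533 and g(1) = 1 − Σzᵢ/Kᵢ = -0.2783, so a root lies in (0, 1).
Newton–Raphson from β = 0.57:
  β = 0.5700: g = -0.01744, g' = -0.5163 → β = 0.5362
  β = 0.5362: g = 0.00007, g' = -0.5210 → β = 0.5364
Converged at β = 0.5364.
Compositions from xᵢ = zᵢ/(1+β(Kᵢ−1)), yᵢ = Kᵢxᵢ:
  diethyl ether: x = 0.0682, y = 0.2735
  THF: x = 0.2329, y = 0.3539
  1-propanol: x = 0.5197, y = 0.3170
  toluene: x = 0.1792, y = 0.0556

x_toluene = 0.1792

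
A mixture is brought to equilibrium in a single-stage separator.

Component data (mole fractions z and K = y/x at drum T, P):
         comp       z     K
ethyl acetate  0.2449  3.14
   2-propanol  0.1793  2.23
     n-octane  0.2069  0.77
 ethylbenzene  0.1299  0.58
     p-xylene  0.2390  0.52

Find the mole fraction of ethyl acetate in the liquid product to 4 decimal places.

x_ethyl acetate = 0.0941

Let ψ = V/F and solve Σ zᵢ(Kᵢ−1)/(1+ψ(Kᵢ−1)) = 0.
Feasibility: ΣzᵢKᵢ = 1.5278, Σzᵢ/Kᵢ = 1.1107 — both > 1, two phases present.
Iterate (Newton) starting at ψ = 0.5:
  ψ = 0.5000: g = 0.11596, g' = -0.5118 → ψ = 0.7266
  ψ = 0.7266: g = 0.00978, g' = -0.4405 → ψ = 0.7488
Converged at ψ = 0.7488.
Compositions from xᵢ = zᵢ/(1+ψ(Kᵢ−1)), yᵢ = Kᵢxᵢ:
  ethyl acetate: x = 0.0941, y = 0.2955
  2-propanol: x = 0.0933, y = 0.2081
  n-octane: x = 0.2500, y = 0.1925
  ethylbenzene: x = 0.1895, y = 0.1099
  p-xylene: x = 0.3731, y = 0.1940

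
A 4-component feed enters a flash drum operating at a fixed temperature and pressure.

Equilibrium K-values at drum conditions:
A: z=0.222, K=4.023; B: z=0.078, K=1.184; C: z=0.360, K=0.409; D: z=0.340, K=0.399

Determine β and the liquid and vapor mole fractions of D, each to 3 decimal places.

Newton iteration, β⁰ = 0.5:
  β = 0.500: g = -0.3138, g' = -0.828 → β = 0.121
  β = 0.121: g = 0.0557, g' = -1.378 → β = 0.162
  β = 0.162: g = 0.0033, g' = -1.223 → β = 0.164
Converged at β = 0.164.
Compositions from xᵢ = zᵢ/(1+β(Kᵢ−1)), yᵢ = Kᵢxᵢ:
  A: x = 0.148, y = 0.597
  B: x = 0.076, y = 0.090
  C: x = 0.399, y = 0.163
  D: x = 0.377, y = 0.151

β = 0.164, x_D = 0.377, y_D = 0.151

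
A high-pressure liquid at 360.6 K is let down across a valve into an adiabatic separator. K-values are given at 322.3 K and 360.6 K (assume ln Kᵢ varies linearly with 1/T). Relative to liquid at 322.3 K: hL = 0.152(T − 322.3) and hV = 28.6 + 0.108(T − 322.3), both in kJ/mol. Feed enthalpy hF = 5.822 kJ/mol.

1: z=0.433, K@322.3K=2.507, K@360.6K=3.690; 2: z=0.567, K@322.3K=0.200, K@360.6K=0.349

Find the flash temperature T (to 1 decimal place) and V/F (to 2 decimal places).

Adiabatic flash: solve Rachford–Rice at each trial T, then check hF = ψ·hV(T) + (1−ψ)·hL(T).
  T = 322.3 K: K = (2.507, 0.200), RR gives ψ = 0.165, H_out = 4.719 kJ/mol
  T = 360.6 K: K = (3.690, 0.349), RR gives ψ = 0.454, H_out = 18.050 kJ/mol
  T = 341.5 K: K = (3.076, 0.269), RR gives ψ = 0.319, H_out = 11.769 kJ/mol
  T = 331.9 K: K = (2.785, 0.233), RR gives ψ = 0.247, H_out = 8.412 kJ/mol
  T = 327.1 K: K = (2.645, 0.216), RR gives ψ = 0.208, H_out = 6.621 kJ/mol
  T = 324.7 K: K = (2.575, 0.208), RR gives ψ = 0.187, H_out = 5.686 kJ/mol
Linear interpolation between T = 324.7 (H_out = 5.686) and T = 327.1 (H_out = 6.621) on hF = 5.822 gives T ≈ 325.0 K, at which ψ = 0.19.

T = 325.0 K, V/F = 0.19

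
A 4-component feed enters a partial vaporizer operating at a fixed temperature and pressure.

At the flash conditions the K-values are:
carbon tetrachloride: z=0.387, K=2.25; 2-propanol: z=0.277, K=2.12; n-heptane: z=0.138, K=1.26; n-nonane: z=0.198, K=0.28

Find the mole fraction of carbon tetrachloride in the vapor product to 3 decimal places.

y_carbon tetrachloride = 0.408

Let ψ = V/F and solve Σ zᵢ(Kᵢ−1)/(1+ψ(Kᵢ−1)) = 0.
Check two-phase: ΣzᵢKᵢ = 1.687 > 1 and Σzᵢ/Kᵢ = 1.119 > 1, so g(0) = 0.687 > 0 and g(1) = -0.119 < 0.
Newton–Raphson from ψ = 0.6:
  ψ = 0.600: g = 0.2420, g' = -0.647 → ψ = 0.974
  ψ = 0.974: g = -0.0823, g' = -1.359 → ψ = 0.914
  ψ = 0.914: g = -0.0084, g' = -1.099 → ψ = 0.906
Converged at ψ = 0.906.
Compositions from xᵢ = zᵢ/(1+ψ(Kᵢ−1)), yᵢ = Kᵢxᵢ:
  carbon tetrachloride: x = 0.181, y = 0.408
  2-propanol: x = 0.137, y = 0.291
  n-heptane: x = 0.112, y = 0.141
  n-nonane: x = 0.569, y = 0.159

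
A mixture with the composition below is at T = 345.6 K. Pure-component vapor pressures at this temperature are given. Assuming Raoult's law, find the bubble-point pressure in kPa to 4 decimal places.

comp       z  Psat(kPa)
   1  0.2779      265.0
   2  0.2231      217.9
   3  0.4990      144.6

At the bubble point ψ → 0, so ΣzᵢKᵢ = 1 with Kᵢ = Pᵢˢᵃᵗ/P ⇒ P = ΣzᵢPᵢˢᵃᵗ.
P = 0.2779·265.0 + 0.2231·217.9 + 0.4990·144.6 = 194.4124 kPa

Pbub = 194.4124 kPa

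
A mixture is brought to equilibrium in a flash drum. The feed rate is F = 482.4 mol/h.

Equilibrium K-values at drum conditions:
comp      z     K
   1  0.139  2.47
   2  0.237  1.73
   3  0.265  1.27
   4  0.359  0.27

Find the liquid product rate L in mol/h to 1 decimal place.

L = 325.4 mol/h

Material balance + equilibrium reduce to Σ zᵢ(Kᵢ−1)/(1+V/F(Kᵢ−1)) = 0.
Feasibility: ΣzᵢKᵢ = 1.187, Σzᵢ/Kᵢ = 1.732 — both > 1, two phases present.
Iterate (Newton) starting at V/F = 0.5:
  V/F = 0.500: g = -0.1052, g' = -0.657 → V/F = 0.340
  V/F = 0.340: g = -0.0082, g' = -0.569 → V/F = 0.326
Converged at V/F = 0.326.
Then V = V/F·F = 0.3255·482.4 = 157.0 mol/h and L = F − V = 325.4 mol/h.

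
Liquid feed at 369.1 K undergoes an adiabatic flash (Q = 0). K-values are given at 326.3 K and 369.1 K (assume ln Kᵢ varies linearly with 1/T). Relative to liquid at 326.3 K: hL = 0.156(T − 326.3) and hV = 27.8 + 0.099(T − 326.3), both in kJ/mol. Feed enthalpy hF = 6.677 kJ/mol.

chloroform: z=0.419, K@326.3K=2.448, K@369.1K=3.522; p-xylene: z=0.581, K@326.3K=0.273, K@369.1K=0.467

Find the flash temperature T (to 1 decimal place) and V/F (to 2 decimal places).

T = 330.8 K, V/F = 0.22

Adiabatic flash: solve Rachford–Rice at each trial T, then check hF = ψ·hV(T) + (1−ψ)·hL(T).
  T = 326.3 K: K = (2.448, 0.273), RR gives ψ = 0.175, H_out = 4.868 kJ/mol
  T = 369.1 K: K = (3.522, 0.467), RR gives ψ = 0.556, H_out = 20.771 kJ/mol
  T = 347.7 K: K = (2.969, 0.363), RR gives ψ = 0.363, H_out = 12.981 kJ/mol
  T = 337.0 K: K = (2.704, 0.316), RR gives ψ = 0.272, H_out = 9.062 kJ/mol
  T = 331.6 K: K = (2.574, 0.294), RR gives ψ = 0.224, H_out = 6.995 kJ/mol
  T = 329.0 K: K = (2.512, 0.284), RR gives ψ = 0.201, H_out = 5.966 kJ/mol
  T = 330.3 K: K = (2.543, 0.289), RR gives ψ = 0.213, H_out = 6.483 kJ/mol
Linear interpolation between T = 330.3 (H_out = 6.483) and T = 331.6 (H_out = 6.995) on hF = 6.677 gives T ≈ 330.8 K, at which ψ = 0.22.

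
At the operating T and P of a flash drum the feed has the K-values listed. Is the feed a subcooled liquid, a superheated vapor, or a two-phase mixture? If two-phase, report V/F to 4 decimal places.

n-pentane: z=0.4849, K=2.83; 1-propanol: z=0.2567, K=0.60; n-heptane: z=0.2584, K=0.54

ΣzᵢKᵢ = 1.6658; Σzᵢ/Kᵢ = 1.0777.
Both exceed 1, so a two-phase solution exists.
Let ψ = V/F and solve Σ zᵢ(Kᵢ−1)/(1+ψ(Kᵢ−1)) = 0.
Newton iteration, ψ⁰ = 0.45:
  ψ = 0.4500: g = 0.21152, g' = -0.6364 → ψ = 0.7824
  ψ = 0.7824: g = 0.02977, g' = -0.4951 → ψ = 0.8425
  ψ = 0.8425: g = 0.00016, g' = -0.4906 → ψ = 0.8428
Converged at ψ = 0.8428.

two-phase, V/F = 0.8428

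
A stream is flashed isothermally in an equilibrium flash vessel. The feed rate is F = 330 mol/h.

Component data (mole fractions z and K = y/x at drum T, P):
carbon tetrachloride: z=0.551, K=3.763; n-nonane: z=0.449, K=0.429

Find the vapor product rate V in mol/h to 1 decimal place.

Material balance + equilibrium reduce to Σ zᵢ(Kᵢ−1)/(1+ψ(Kᵢ−1)) = 0.
g(0) = ΣzᵢKᵢ − 1 = 1.266 and g(1) = 1 − Σzᵢ/Kᵢ = -0.193, so a root lies in (0, 1).
Binary case is linear: z₁(K₁−1)(1+ψ(K₂−1)) + z₂(K₂−1)(1+ψ(K₁−1)) = 0
⇒ ψ = [z₁(K₁−1)+z₂(K₂−1)] / [−(K₁−1)(K₂−1)] = 1.2660/1.5777 = 0.802
Then V = ψ·F = 0.8025·330 = 264.8 mol/h and L = F − V = 65.2 mol/h.

V = 264.8 mol/h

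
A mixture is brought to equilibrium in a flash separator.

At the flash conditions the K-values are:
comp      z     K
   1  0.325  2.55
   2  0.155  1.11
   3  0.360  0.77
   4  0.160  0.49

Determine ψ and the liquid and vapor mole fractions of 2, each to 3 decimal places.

Let ψ = V/F and solve Σ zᵢ(Kᵢ−1)/(1+ψ(Kᵢ−1)) = 0.
Feasibility: ΣzᵢKᵢ = 1.356, Σzᵢ/Kᵢ = 1.061 — both > 1, two phases present.
Iterate (Newton) starting at ψ = 0.5:
  ψ = 0.500: g = 0.0969, g' = -0.349 → ψ = 0.778
  ψ = 0.778: g = 0.0080, g' = -0.305 → ψ = 0.804
Converged at ψ = 0.804.
Compositions from xᵢ = zᵢ/(1+ψ(Kᵢ−1)), yᵢ = Kᵢxᵢ:
  1: x = 0.145, y = 0.369
  2: x = 0.142, y = 0.158
  3: x = 0.442, y = 0.340
  4: x = 0.271, y = 0.133

ψ = 0.804, x_2 = 0.142, y_2 = 0.158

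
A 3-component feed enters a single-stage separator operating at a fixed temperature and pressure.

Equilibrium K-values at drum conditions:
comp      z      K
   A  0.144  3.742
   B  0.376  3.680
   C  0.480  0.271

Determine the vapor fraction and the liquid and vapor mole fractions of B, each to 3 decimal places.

ψ = 0.535, x_B = 0.154, y_B = 0.568

Let ψ = V/F and solve Σ zᵢ(Kᵢ−1)/(1+ψ(Kᵢ−1)) = 0.
Check two-phase: ΣzᵢKᵢ = 2.053 > 1 and Σzᵢ/Kᵢ = 1.912 > 1, so g(0) = 1.053 > 0 and g(1) = -0.912 < 0.
Newton–Raphson from ψ = 0.61:
  ψ = 0.610: g = -0.0999, g' = -1.368 → ψ = 0.537
  ψ = 0.537: g = -0.0021, g' = -1.320 → ψ = 0.535
Converged at ψ = 0.535.
Compositions from xᵢ = zᵢ/(1+ψ(Kᵢ−1)), yᵢ = Kᵢxᵢ:
  A: x = 0.058, y = 0.218
  B: x = 0.154, y = 0.568
  C: x = 0.787, y = 0.213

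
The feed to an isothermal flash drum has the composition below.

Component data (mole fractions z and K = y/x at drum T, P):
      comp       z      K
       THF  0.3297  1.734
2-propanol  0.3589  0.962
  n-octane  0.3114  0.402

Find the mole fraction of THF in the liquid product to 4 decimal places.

Rachford–Rice: g(V/F) = Σ zᵢ(Kᵢ−1)/(1+V/F(Kᵢ−1)) = 0.
Feasibility: ΣzᵢKᵢ = 1.0421, Σzᵢ/Kᵢ = 1.3378 — both > 1, two phases present.
Iterate (Newton) starting at V/F = 0.5:
  V/F = 0.5000: g = -0.10252, g' = -0.3222 → V/F = 0.1818
  V/F = 0.1818: g = -0.00916, g' = -0.2790 → V/F = 0.1490
Converged at V/F = 0.1490.
Compositions from xᵢ = zᵢ/(1+V/F(Kᵢ−1)), yᵢ = Kᵢxᵢ:
  THF: x = 0.2972, y = 0.5153
  2-propanol: x = 0.3609, y = 0.3472
  n-octane: x = 0.3419, y = 0.1374

x_THF = 0.2972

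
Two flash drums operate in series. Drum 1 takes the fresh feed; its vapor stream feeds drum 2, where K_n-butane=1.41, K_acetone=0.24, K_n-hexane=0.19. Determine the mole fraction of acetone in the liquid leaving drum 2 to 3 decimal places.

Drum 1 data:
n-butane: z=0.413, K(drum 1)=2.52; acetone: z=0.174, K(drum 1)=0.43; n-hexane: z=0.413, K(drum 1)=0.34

Drum 1:
Rachford–Rice: g(ψ₁) = Σ zᵢ(Kᵢ−1)/(1+ψ₁(Kᵢ−1)) = 0.
Check two-phase: ΣzᵢKᵢ = 1.256 > 1 and Σzᵢ/Kᵢ = 1.783 > 1, so g(0) = 0.256 > 0 and g(1) = -0.783 < 0.
Newton iteration, ψ₁⁰ = 0.5:
  ψ₁ = 0.500: g = -0.1889, g' = -0.819 → ψ₁ = 0.270
  ψ₁ = 0.270: g = -0.0034, g' = -0.825 → ψ₁ = 0.265
Converged at ψ₁ = 0.265.
Drum-1 compositions:
  n-butane: x = 0.294, y = 0.742
  acetone: x = 0.205, y = 0.088
  n-hexane: x = 0.501, y = 0.170
Drum-2 feed = drum-1 vapor: z₂ = (0.7416, 0.0882, 0.1702).
Drum 2:
Let ψ₂ = V/F and solve Σ zᵢ(Kᵢ−1)/(1+ψ₂(Kᵢ−1)) = 0.
Check two-phase: ΣzᵢKᵢ = 1.099 > 1 and Σzᵢ/Kᵢ = 1.789 > 1, so g(0) = 0.099 > 0 and g(1) = -0.789 < 0.
Iterate (Newton) starting at ψ₂ = 0.5:
  ψ₂ = 0.500: g = -0.0875, g' = -0.534 → ψ₂ = 0.336
  ψ₂ = 0.336: g = -0.0122, g' = -0.399 → ψ₂ = 0.305
Converged at ψ₂ = 0.305.
  n-butane: x = 0.659, y = 0.930
  acetone: x = 0.115, y = 0.028
  n-hexane: x = 0.226, y = 0.043

x_acetone (drum 2) = 0.115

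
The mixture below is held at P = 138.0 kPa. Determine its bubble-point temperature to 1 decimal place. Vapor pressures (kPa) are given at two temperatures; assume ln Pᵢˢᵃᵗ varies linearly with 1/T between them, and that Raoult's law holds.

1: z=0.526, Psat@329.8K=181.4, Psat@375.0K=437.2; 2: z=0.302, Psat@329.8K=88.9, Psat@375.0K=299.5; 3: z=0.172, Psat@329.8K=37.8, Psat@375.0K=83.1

Bubble-point temperature: ΣzᵢPᵢˢᵃᵗ(T) = P. Interpolate ln Pᵢˢᵃᵗ = aᵢ + bᵢ/T.
  T = 329.8 K: ΣzᵢPᵢˢᵃᵗ = 128.77 kPa
  T = 375.0 K: ΣzᵢPᵢˢᵃᵗ = 334.71 kPa
  T = 352.4 K: ΣzᵢPᵢˢᵃᵗ = 213.49 kPa
  T = 341.1 K: ΣzᵢPᵢˢᵃᵗ = 167.07 kPa
  T = 335.5 K: ΣzᵢPᵢˢᵃᵗ = 147.14 kPa
  T = 332.6 K: ΣzᵢPᵢˢᵃᵗ = 137.56 kPa
Interpolating between 332.6 K and 335.5 K gives T ≈ 332.7 K.

T = 332.7 K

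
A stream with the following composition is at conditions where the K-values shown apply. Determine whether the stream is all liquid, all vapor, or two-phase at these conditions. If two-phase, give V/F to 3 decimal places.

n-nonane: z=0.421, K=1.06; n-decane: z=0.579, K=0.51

all liquid

ΣzᵢKᵢ = 0.742; Σzᵢ/Kᵢ = 1.532.
Since ΣzᵢKᵢ < 1 the mixture is below its bubble point — single liquid phase.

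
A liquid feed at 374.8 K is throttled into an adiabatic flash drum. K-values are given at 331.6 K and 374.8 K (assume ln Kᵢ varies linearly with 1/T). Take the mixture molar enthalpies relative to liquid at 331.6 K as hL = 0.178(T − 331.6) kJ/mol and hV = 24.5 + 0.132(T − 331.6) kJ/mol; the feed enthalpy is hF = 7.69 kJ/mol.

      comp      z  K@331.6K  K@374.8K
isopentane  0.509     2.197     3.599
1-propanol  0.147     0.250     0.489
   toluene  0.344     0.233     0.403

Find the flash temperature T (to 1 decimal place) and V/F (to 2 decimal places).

T = 334.5 K, V/F = 0.29

Adiabatic flash: solve Rachford–Rice at each trial T, then check hF = ψ·hV(T) + (1−ψ)·hL(T).
  T = 331.6 K: K = (2.197, 0.250, 0.233), RR gives ψ = 0.258, H_out = 6.317 kJ/mol
  T = 374.8 K: K = (3.599, 0.489, 0.403), RR gives ψ = 0.699, H_out = 23.435 kJ/mol
  T = 353.2 K: K = (2.855, 0.357, 0.312), RR gives ψ = 0.489, H_out = 15.344 kJ/mol
  T = 342.4 K: K = (2.515, 0.300, 0.271), RR gives ψ = 0.382, H_out = 11.098 kJ/mol
  T = 337.0 K: K = (2.353, 0.274, 0.251), RR gives ψ = 0.323, H_out = 8.803 kJ/mol
  T = 334.3 K: K = (2.274, 0.262, 0.242), RR gives ψ = 0.292, H_out = 7.589 kJ/mol
  T = 335.6 K: K = (2.312, 0.268, 0.247), RR gives ψ = 0.307, H_out = 8.180 kJ/mol
Linear interpolation between T = 334.3 (H_out = 7.589) and T = 335.6 (H_out = 8.180) on hF = 7.69 gives T ≈ 334.5 K, at which ψ = 0.29.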